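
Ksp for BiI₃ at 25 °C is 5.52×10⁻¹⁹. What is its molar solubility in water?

1.20×10⁻⁵ M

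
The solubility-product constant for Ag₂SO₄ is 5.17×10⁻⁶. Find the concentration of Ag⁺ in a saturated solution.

Ag₂SO₄(s) ⇌ 2 Ag⁺(aq) + SO₄²⁻(aq)
Let s be the molar solubility. Then [Ag⁺] = 2s and [SO₄²⁻] = s.
Ksp = [Ag⁺]^2[SO₄²⁻] = (2s)^2 · s = 4s^3 = 5.17×10⁻⁶
s = 1.09×10⁻² mol L⁻¹
[Ag⁺] = 2s = 2.18×10⁻² mol L⁻¹

2.18×10⁻² M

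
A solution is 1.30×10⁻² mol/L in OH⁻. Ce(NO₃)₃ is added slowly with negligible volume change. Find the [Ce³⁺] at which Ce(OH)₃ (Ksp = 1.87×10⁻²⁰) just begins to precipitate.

8.51×10⁻¹⁵ M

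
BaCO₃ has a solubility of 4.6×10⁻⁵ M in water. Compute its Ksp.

Ksp = 2.1×10⁻⁹

BaCO₃(s) ⇌ Ba²⁺(aq) + CO₃²⁻(aq)
Call the molar solubility s, so that [Ba²⁺] = s and [CO₃²⁻] = s.
Ksp = [Ba²⁺][CO₃²⁻] = s · s = s^2
Ksp = (4.6×10⁻⁵)^2 = 2.1×10⁻⁹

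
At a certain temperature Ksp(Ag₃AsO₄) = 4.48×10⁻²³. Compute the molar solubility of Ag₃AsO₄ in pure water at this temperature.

1.13×10⁻⁶ M

Ag₃AsO₄(s) ⇌ 3 Ag⁺(aq) + AsO₄³⁻(aq)
Let s be the molar solubility. Then [Ag⁺] = 3s and [AsO₄³⁻] = s.
Ksp = [Ag⁺]^3[AsO₄³⁻] = (3s)^3 · s = 27s^4
27s^4 = 4.48×10⁻²³  ⇒  s^4 = 1.66×10⁻²⁴
s = (1.66×10⁻²⁴)^(1/4) = 1.13×10⁻⁶ mol/L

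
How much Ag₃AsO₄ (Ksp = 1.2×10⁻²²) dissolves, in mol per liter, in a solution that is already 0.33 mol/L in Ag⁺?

Ag₃AsO₄(s) ⇌ 3 Ag⁺(aq) + AsO₄³⁻(aq)
The solution already contains Ag⁺ at 0.33 mol/L. Let s be the molar solubility of Ag₃AsO₄.
[Ag⁺] ≈ 0.33 mol/L (common ion dominates); [AsO₄³⁻] = s.
Ksp = [Ag⁺]^3[AsO₄³⁻] = (0.33)^3s
s = 1.2×10⁻²² / (0.33)^3 = 3.3×10⁻²¹
s = 3.3×10⁻²¹ mol/L

3.3×10⁻²¹ M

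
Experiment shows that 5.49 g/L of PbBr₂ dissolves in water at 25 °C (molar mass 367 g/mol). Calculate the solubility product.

Ksp = 1.34×10⁻⁵

Convert to molarity: s = 5.49 / 367 = 1.4959×10⁻² mol/L
PbBr₂(s) ⇌ Pb²⁺(aq) + 2 Br⁻(aq)
For each mole of PbBr₂ that dissolves per liter, [Pb²⁺] = s and [Br⁻] = 2s; let s denote this solubility.
Ksp = [Pb²⁺][Br⁻]^2 = s · (2s)^2 = 4s^3
Ksp = 4 × (1.4959×10⁻²)^3 = 1.34×10⁻⁵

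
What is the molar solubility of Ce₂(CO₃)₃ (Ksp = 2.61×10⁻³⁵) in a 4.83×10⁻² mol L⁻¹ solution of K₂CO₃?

Ce₂(CO₃)₃(s) ⇌ 2 Ce³⁺(aq) + 3 CO₃²⁻(aq)
The solution already contains CO₃²⁻ at 4.83×10⁻² mol L⁻¹. Let s be the molar solubility of Ce₂(CO₃)₃.
[CO₃²⁻] ≈ 4.83×10⁻² mol L⁻¹ (common ion dominates); [Ce³⁺] = 2s.
Ksp = [Ce³⁺]^2[CO₃²⁻]^3 = (2s)^2(4.83×10⁻²)^3
(2s)^2 = 2.61×10⁻³⁵ / (4.83×10⁻²)^3 = 2.32×10⁻³¹
s = 2.41×10⁻¹⁶ mol L⁻¹

2.41×10⁻¹⁶ M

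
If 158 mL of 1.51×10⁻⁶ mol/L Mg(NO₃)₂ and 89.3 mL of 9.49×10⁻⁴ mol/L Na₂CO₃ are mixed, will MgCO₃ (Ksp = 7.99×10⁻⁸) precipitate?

No

The combined volume is 247.3 mL.
[Mg²⁺] = (1.51×10⁻⁶)(158)/247.3 = 9.65×10⁻⁷ mol/L
[CO₃²⁻] = (9.49×10⁻⁴)(89.3)/247.3 = 3.43×10⁻⁴ mol/L
Q = [Mg²⁺][CO₃²⁻] = 3.31×10⁻¹⁰
Q < Ksp (3.31×10⁻¹⁰ vs 7.99×10⁻⁸); the solution remains unsaturated and no precipitate forms.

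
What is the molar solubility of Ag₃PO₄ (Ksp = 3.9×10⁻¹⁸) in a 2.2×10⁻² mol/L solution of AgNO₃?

3.7×10⁻¹³ M

Ag₃PO₄(s) ⇌ 3 Ag⁺(aq) + PO₄³⁻(aq)
Ag⁺ is already present at 2.2×10⁻² mol/L. If s mol/L of Ag₃PO₄ dissolves, [PO₄³⁻] = s while [Ag⁺] ≈ 2.2×10⁻² mol/L.
Ksp = [Ag⁺]^3[PO₄³⁻] = (2.2×10⁻²)^3s
s = 3.9×10⁻¹⁸ / (2.2×10⁻²)^3 = 3.7×10⁻¹³
s = 3.7×10⁻¹³ mol/L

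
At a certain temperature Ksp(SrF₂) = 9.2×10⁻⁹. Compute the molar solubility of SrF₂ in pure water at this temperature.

SrF₂(s) ⇌ Sr²⁺(aq) + 2 F⁻(aq)
If s mol/L of SrF₂ dissolves, [Sr²⁺] = s and [F⁻] = 2s.
Ksp = [Sr²⁺][F⁻]^2 = s · (2s)^2 = 4s^3
4s^3 = 9.2×10⁻⁹  ⇒  s^3 = 2.3×10⁻⁹
Taking the 3rd root, s = 1.3×10⁻³ M.

1.3×10⁻³ M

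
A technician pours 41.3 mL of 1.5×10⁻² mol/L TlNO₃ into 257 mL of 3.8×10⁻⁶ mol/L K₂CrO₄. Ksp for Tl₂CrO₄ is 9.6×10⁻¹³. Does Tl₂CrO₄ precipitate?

Yes

The combined volume is 298.3 mL.
[Tl⁺] = (1.5×10⁻²)(41.3)/298.3 = 2.1×10⁻³ mol/L
[CrO₄²⁻] = (3.8×10⁻⁶)(257)/298.3 = 3.3×10⁻⁶ mol/L
Q = [Tl⁺]^2[CrO₄²⁻] = 1.4×10⁻¹¹
Q = 1.4×10⁻¹¹ > Ksp = 9.6×10⁻¹³, so the solution is supersaturated and Tl₂CrO₄ precipitates.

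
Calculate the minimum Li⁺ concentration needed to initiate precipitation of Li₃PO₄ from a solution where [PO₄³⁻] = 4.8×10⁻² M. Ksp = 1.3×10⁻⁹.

Each salt precipitates once Q = Ksp for that salt.
Li₃PO₄(s) ⇌ 3 Li⁺(aq) + PO₄³⁻(aq)
Ksp = [Li⁺]^3[PO₄³⁻] = [Li⁺]^3(4.8×10⁻²)
[Li⁺]^3 = 1.3×10⁻⁹ / (4.8×10⁻²) = 2.7×10⁻⁸
[Li⁺] = 3.0×10⁻³ M

3.0×10⁻³ M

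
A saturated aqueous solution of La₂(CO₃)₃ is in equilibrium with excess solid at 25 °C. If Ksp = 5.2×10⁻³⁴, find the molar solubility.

8.6×10⁻⁸ M

La₂(CO₃)₃(s) ⇌ 2 La³⁺(aq) + 3 CO₃²⁻(aq)
With molar solubility s: [La³⁺] = 2s, [CO₃²⁻] = 3s.
Ksp = [La³⁺]^2[CO₃²⁻]^3 = (2s)^2 · (3s)^3 = 108s^5
108s^5 = 5.2×10⁻³⁴  ⇒  s^5 = 4.8×10⁻³⁶
Taking the 5th root, s = 8.6×10⁻⁸ mol/L.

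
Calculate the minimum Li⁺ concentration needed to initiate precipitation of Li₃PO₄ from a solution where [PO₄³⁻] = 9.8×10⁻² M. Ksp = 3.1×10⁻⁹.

3.2×10⁻³ M

Precipitation begins when Q = Ksp.
Li₃PO₄(s) ⇌ 3 Li⁺(aq) + PO₄³⁻(aq)
Ksp = [Li⁺]^3[PO₄³⁻] = [Li⁺]^3(9.8×10⁻²)
[Li⁺]^3 = 3.1×10⁻⁹ / (9.8×10⁻²) = 3.2×10⁻⁸
[Li⁺] = 3.2×10⁻³ M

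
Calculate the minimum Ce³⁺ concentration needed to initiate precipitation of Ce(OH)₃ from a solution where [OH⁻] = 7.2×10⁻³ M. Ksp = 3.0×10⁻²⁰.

8.0×10⁻¹⁴ M

A salt starts to precipitate once the ion product Q reaches its Ksp.
Ce(OH)₃(s) ⇌ Ce³⁺(aq) + 3 OH⁻(aq)
Ksp = [Ce³⁺][OH⁻]^3 = [Ce³⁺](7.2×10⁻³)^3
[Ce³⁺] = 3.0×10⁻²⁰ / (7.2×10⁻³)^3 = 8.0×10⁻¹⁴
[Ce³⁺] = 8.0×10⁻¹⁴ M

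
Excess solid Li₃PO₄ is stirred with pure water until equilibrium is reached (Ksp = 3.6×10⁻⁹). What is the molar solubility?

3.4×10⁻³ M

Li₃PO₄(s) ⇌ 3 Li⁺(aq) + PO₄³⁻(aq)
For each mole of Li₃PO₄ that dissolves per liter, [Li⁺] = 3s and [PO₄³⁻] = s; let s denote this solubility.
Ksp = [Li⁺]^3[PO₄³⁻] = (3s)^3 · s = 27s^4
27s^4 = 3.6×10⁻⁹  ⇒  s^4 = 1.3×10⁻¹⁰
s = 3.4×10⁻³ mol L⁻¹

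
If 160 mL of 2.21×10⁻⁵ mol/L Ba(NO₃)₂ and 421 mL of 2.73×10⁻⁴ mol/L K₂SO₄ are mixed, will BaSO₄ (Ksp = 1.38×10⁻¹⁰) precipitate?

Yes

The combined volume is 581 mL.
[Ba²⁺] = (2.21×10⁻⁵)(160)/581 = 6.09×10⁻⁶ mol/L
[SO₄²⁻] = (2.73×10⁻⁴)(421)/581 = 1.98×10⁻⁴ mol/L
Q = [Ba²⁺][SO₄²⁻] = 1.20×10⁻⁹
Because Q > Ksp (1.20×10⁻⁹ vs 1.38×10⁻¹⁰), a precipitate of BaSO₄ forms.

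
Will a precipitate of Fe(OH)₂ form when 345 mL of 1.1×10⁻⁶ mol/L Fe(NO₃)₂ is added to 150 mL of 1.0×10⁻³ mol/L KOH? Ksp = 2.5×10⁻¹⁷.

The combined volume is 495 mL.
[Fe²⁺] = (1.1×10⁻⁶)(345)/495 = 7.7×10⁻⁷ mol/L
[OH⁻] = (1.0×10⁻³)(150)/495 = 3.0×10⁻⁴ mol/L
Q = [Fe²⁺][OH⁻]^2 = 7.0×10⁻¹⁴
Q = 7.0×10⁻¹⁴ > Ksp = 2.5×10⁻¹⁷, so the solution is supersaturated and Fe(OH)₂ precipitates.

Yes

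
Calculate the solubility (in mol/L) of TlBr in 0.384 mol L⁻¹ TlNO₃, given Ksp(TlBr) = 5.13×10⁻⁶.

TlBr(s) ⇌ Tl⁺(aq) + Br⁻(aq)
Tl⁺ is already present at 0.384 mol L⁻¹. If s mol/L of TlBr dissolves, [Br⁻] = s while [Tl⁺] ≈ 0.384 mol L⁻¹.
Ksp = [Tl⁺][Br⁻] = (0.384)s
s = 5.13×10⁻⁶ / (0.384) = 1.34×10⁻⁵
s = 1.34×10⁻⁵ mol L⁻¹

1.34×10⁻⁵ M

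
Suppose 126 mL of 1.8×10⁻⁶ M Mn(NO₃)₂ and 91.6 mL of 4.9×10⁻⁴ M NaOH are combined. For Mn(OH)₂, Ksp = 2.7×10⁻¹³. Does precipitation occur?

After mixing, V = 126 mL + 91.6 mL = 217.6 mL.
[Mn²⁺] = (1.8×10⁻⁶)(126)/217.6 = 1.0×10⁻⁶ M
[OH⁻] = (4.9×10⁻⁴)(91.6)/217.6 = 2.1×10⁻⁴ M
Q = [Mn²⁺][OH⁻]^2 = 4.4×10⁻¹⁴
Since Q (4.4×10⁻¹⁴) is less than Ksp (2.7×10⁻¹³), no Mn(OH)₂ precipitates.

No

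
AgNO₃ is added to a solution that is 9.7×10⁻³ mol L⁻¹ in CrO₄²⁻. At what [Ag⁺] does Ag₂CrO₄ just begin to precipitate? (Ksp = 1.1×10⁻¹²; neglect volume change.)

1.1×10⁻⁵ M

The threshold for precipitation is Q = Ksp.
Ag₂CrO₄(s) ⇌ 2 Ag⁺(aq) + CrO₄²⁻(aq)
Ksp = [Ag⁺]^2[CrO₄²⁻] = [Ag⁺]^2(9.7×10⁻³)
[Ag⁺]^2 = 1.1×10⁻¹² / (9.7×10⁻³) = 1.1×10⁻¹⁰
[Ag⁺] = 1.1×10⁻⁵ mol L⁻¹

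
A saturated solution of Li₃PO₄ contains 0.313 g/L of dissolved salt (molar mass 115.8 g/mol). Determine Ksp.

Convert to molarity: s = 0.313 / 115.8 = 2.7029×10⁻³ mol/L
Li₃PO₄(s) ⇌ 3 Li⁺(aq) + PO₄³⁻(aq)
For each mole of Li₃PO₄ that dissolves per liter, [Li⁺] = 3s and [PO₄³⁻] = s; let s denote this solubility.
Ksp = [Li⁺]^3[PO₄³⁻] = (3s)^3 · s = 27s^4
Ksp = 27 × (2.7029×10⁻³)^4 = 1.44×10⁻⁹

Ksp = 1.44×10⁻⁹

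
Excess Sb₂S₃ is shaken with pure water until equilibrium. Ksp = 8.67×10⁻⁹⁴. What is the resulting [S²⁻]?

2.87×10⁻¹⁹ M

Sb₂S₃(s) ⇌ 2 Sb³⁺(aq) + 3 S²⁻(aq)
With molar solubility s: [Sb³⁺] = 2s, [S²⁻] = 3s.
Ksp = [Sb³⁺]^2[S²⁻]^3 = (2s)^2 · (3s)^3 = 108s^5 = 8.67×10⁻⁹⁴
s = 9.57×10⁻²⁰ mol/L
[S²⁻] = 3s = 2.87×10⁻¹⁹ mol/L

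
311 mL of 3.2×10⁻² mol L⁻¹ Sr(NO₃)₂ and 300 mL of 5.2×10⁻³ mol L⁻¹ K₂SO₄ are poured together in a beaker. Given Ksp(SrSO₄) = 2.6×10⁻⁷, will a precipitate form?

The combined volume is 611 mL.
[Sr²⁺] = (3.2×10⁻²)(311)/611 = 1.6×10⁻² mol L⁻¹
[SO₄²⁻] = (5.2×10⁻³)(300)/611 = 2.6×10⁻³ mol L⁻¹
Q = [Sr²⁺][SO₄²⁻] = 4.2×10⁻⁵
Because Q > Ksp (4.2×10⁻⁵ vs 2.6×10⁻⁷), a precipitate of SrSO₄ forms.

Yes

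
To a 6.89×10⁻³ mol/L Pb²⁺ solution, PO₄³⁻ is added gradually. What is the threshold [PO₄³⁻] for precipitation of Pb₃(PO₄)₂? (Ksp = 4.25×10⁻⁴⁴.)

3.60×10⁻¹⁹ M

The threshold for precipitation is Q = Ksp.
Pb₃(PO₄)₂(s) ⇌ 3 Pb²⁺(aq) + 2 PO₄³⁻(aq)
Ksp = [Pb²⁺]^3[PO₄³⁻]^2 = [PO₄³⁻]^2(6.89×10⁻³)^3
[PO₄³⁻]^2 = 4.25×10⁻⁴⁴ / (6.89×10⁻³)^3 = 1.30×10⁻³⁷
[PO₄³⁻] = 3.60×10⁻¹⁹ mol/L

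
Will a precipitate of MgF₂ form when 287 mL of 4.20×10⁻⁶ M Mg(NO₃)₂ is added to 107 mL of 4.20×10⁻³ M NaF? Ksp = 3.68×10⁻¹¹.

Total volume after mixing = 287 + 107 = 394 mL.
[Mg²⁺] = (4.20×10⁻⁶)(287)/394 = 3.06×10⁻⁶ M
[F⁻] = (4.20×10⁻³)(107)/394 = 1.14×10⁻³ M
Q = [Mg²⁺][F⁻]^2 = 3.98×10⁻¹²
Q = 3.98×10⁻¹² < Ksp = 3.68×10⁻¹¹, so the solution is unsaturated and no precipitate forms.

No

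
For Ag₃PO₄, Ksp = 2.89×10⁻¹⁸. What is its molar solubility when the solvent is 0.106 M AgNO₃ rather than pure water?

2.43×10⁻¹⁵ M

Ag₃PO₄(s) ⇌ 3 Ag⁺(aq) + PO₄³⁻(aq)
Ag⁺ is already present at 0.106 M. If s mol/L of Ag₃PO₄ dissolves, [PO₄³⁻] = s while [Ag⁺] ≈ 0.106 M.
Ksp = [Ag⁺]^3[PO₄³⁻] = (0.106)^3s
s = 2.89×10⁻¹⁸ / (0.106)^3 = 2.43×10⁻¹⁵
s = 2.43×10⁻¹⁵ M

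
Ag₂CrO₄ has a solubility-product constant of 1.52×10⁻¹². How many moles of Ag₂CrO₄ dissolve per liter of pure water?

7.24×10⁻⁵ M

Ag₂CrO₄(s) ⇌ 2 Ag⁺(aq) + CrO₄²⁻(aq)
Let s be the molar solubility. Then [Ag⁺] = 2s and [CrO₄²⁻] = s.
Ksp = [Ag⁺]^2[CrO₄²⁻] = (2s)^2 · s = 4s^3
4s^3 = 1.52×10⁻¹²  ⇒  s^3 = 3.80×10⁻¹³
s = 7.24×10⁻⁵ mol/L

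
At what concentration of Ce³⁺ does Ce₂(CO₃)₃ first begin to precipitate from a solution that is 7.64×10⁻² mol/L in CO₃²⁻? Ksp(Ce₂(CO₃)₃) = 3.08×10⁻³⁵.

2.63×10⁻¹⁶ M

The threshold for precipitation is Q = Ksp.
Ce₂(CO₃)₃(s) ⇌ 2 Ce³⁺(aq) + 3 CO₃²⁻(aq)
Ksp = [Ce³⁺]^2[CO₃²⁻]^3 = [Ce³⁺]^2(7.64×10⁻²)^3
[Ce³⁺]^2 = 3.08×10⁻³⁵ / (7.64×10⁻²)^3 = 6.91×10⁻³²
[Ce³⁺] = 2.63×10⁻¹⁶ mol/L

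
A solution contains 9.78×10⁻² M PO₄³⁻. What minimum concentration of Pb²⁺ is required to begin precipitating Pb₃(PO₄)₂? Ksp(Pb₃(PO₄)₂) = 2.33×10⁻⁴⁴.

1.35×10⁻¹⁴ M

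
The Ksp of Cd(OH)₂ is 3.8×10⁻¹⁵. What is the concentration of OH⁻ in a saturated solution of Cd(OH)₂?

Cd(OH)₂(s) ⇌ Cd²⁺(aq) + 2 OH⁻(aq)
Let s be the molar solubility. Then [Cd²⁺] = s and [OH⁻] = 2s.
Ksp = [Cd²⁺][OH⁻]^2 = s · (2s)^2 = 4s^3 = 3.8×10⁻¹⁵
s = 9.8×10⁻⁶ mol L⁻¹
[OH⁻] = 2s = 2.0×10⁻⁵ mol L⁻¹

2.0×10⁻⁵ M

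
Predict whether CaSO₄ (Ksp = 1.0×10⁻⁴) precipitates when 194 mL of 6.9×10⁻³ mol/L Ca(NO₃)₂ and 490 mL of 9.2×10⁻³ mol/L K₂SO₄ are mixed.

No

The combined volume is 684 mL.
[Ca²⁺] = (6.9×10⁻³)(194)/684 = 2.0×10⁻³ mol/L
[SO₄²⁻] = (9.2×10⁻³)(490)/684 = 6.6×10⁻³ mol/L
Q = [Ca²⁺][SO₄²⁻] = 1.3×10⁻⁵
Q = 1.3×10⁻⁵ < Ksp = 1.0×10⁻⁴, so the solution is unsaturated and no precipitate forms.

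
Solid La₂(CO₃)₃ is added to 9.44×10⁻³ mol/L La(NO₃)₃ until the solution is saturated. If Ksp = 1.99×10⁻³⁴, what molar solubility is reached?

4.36×10⁻¹¹ M

La₂(CO₃)₃(s) ⇌ 2 La³⁺(aq) + 3 CO₃²⁻(aq)
With La³⁺ already at 9.44×10⁻³ mol/L and s small, take [La³⁺] ≈ 9.44×10⁻³ mol/L and [CO₃²⁻] = 3s.
Ksp = [La³⁺]^2[CO₃²⁻]^3 = (9.44×10⁻³)^2(3s)^3
(3s)^3 = 1.99×10⁻³⁴ / (9.44×10⁻³)^2 = 2.23×10⁻³⁰
s = 4.36×10⁻¹¹ mol/L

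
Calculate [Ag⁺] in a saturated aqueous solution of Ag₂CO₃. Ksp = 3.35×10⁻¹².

1.89×10⁻⁴ M

Ag₂CO₃(s) ⇌ 2 Ag⁺(aq) + CO₃²⁻(aq)
Call the molar solubility s, so that [Ag⁺] = 2s and [CO₃²⁻] = s.
Ksp = [Ag⁺]^2[CO₃²⁻] = (2s)^2 · s = 4s^3 = 3.35×10⁻¹²
s = 9.43×10⁻⁵ mol/L
[Ag⁺] = 2s = 1.89×10⁻⁴ mol/L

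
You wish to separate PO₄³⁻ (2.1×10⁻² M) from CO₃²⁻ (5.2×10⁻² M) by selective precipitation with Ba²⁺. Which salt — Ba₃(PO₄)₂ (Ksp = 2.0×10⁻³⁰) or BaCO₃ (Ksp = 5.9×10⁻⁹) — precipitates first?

Ba₃(PO₄)₂

Each salt precipitates once Q = Ksp for that salt.
For Ba₃(PO₄)₂: [Ba²⁺] = (Ksp/[PO₄³⁻]^2)^(1/3) = 1.7×10⁻⁹ M
For BaCO₃: [Ba²⁺] = (Ksp/[CO₃²⁻]) = 1.1×10⁻⁷ M
The smaller threshold [Ba²⁺] is reached first, so Ba₃(PO₄)₂ precipitates first.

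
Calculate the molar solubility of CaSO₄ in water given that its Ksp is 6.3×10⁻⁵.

CaSO₄(s) ⇌ Ca²⁺(aq) + SO₄²⁻(aq)
For each mole of CaSO₄ that dissolves per liter, [Ca²⁺] = s and [SO₄²⁻] = s; let s denote this solubility.
Ksp = [Ca²⁺][SO₄²⁻] = s · s = s^2
s^2 = 6.3×10⁻⁵
s = 7.9×10⁻³ mol L⁻¹

7.9×10⁻³ M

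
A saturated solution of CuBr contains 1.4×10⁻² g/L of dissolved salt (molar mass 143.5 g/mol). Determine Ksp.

s = (1.4×10⁻² g L⁻¹)/(143.5 g mol⁻¹) = 9.756×10⁻⁵ M
CuBr(s) ⇌ Cu⁺(aq) + Br⁻(aq)
If s mol/L of CuBr dissolves, [Cu⁺] = s and [Br⁻] = s.
Ksp = [Cu⁺][Br⁻] = s · s = s^2
Ksp = (9.756×10⁻⁵)^2 = 9.5×10⁻⁹

Ksp = 9.5×10⁻⁹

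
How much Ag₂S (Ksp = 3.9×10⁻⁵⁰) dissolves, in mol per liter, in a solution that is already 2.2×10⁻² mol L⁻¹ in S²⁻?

6.7×10⁻²⁵ M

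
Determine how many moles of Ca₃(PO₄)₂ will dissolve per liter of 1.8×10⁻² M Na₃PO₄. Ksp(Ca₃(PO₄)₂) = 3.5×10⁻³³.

Ca₃(PO₄)₂(s) ⇌ 3 Ca²⁺(aq) + 2 PO₄³⁻(aq)
Let s be the solubility of Ca₃(PO₄)₂ here. The common ion gives [PO₄³⁻] ≈ 1.8×10⁻² M, and [Ca²⁺] = 3s.
Ksp = [Ca²⁺]^3[PO₄³⁻]^2 = (3s)^3(1.8×10⁻²)^2
(3s)^3 = 3.5×10⁻³³ / (1.8×10⁻²)^2 = 1.1×10⁻²⁹
s = 7.4×10⁻¹¹ M

7.4×10⁻¹¹ M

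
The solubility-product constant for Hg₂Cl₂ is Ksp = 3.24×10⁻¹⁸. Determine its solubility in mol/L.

9.32×10⁻⁷ M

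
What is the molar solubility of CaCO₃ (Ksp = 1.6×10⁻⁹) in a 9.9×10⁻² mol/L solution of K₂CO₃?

1.6×10⁻⁸ M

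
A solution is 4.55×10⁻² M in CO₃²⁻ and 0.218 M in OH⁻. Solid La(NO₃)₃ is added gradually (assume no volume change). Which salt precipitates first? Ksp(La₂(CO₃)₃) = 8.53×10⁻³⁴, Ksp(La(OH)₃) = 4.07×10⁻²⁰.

La(OH)₃

The threshold for precipitation is Q = Ksp.
For La₂(CO₃)₃: [La³⁺] = (Ksp/[CO₃²⁻]^3)^(1/2) = 3.01×10⁻¹⁵ M
For La(OH)₃: [La³⁺] = (Ksp/[OH⁻]^3) = 3.93×10⁻¹⁸ M
The smaller threshold [La³⁺] is reached first, so La(OH)₃ precipitates first.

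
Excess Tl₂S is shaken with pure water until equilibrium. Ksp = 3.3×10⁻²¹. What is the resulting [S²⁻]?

9.4×10⁻⁸ M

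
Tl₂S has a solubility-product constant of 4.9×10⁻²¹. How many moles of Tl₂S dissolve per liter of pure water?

Tl₂S(s) ⇌ 2 Tl⁺(aq) + S²⁻(aq)
Let s be the molar solubility. Then [Tl⁺] = 2s and [S²⁻] = s.
Ksp = [Tl⁺]^2[S²⁻] = (2s)^2 · s = 4s^3
4s^3 = 4.9×10⁻²¹  ⇒  s^3 = 1.2×10⁻²¹
s = 1.1×10⁻⁷ mol L⁻¹

1.1×10⁻⁷ M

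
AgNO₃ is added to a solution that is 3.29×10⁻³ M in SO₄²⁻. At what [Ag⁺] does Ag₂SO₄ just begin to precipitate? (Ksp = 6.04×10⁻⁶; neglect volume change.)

4.28×10⁻² M

Precipitation of each salt begins when its ion product equals Ksp.
Ag₂SO₄(s) ⇌ 2 Ag⁺(aq) + SO₄²⁻(aq)
Ksp = [Ag⁺]^2[SO₄²⁻] = [Ag⁺]^2(3.29×10⁻³)
[Ag⁺]^2 = 6.04×10⁻⁶ / (3.29×10⁻³) = 1.84×10⁻³
[Ag⁺] = 4.28×10⁻² M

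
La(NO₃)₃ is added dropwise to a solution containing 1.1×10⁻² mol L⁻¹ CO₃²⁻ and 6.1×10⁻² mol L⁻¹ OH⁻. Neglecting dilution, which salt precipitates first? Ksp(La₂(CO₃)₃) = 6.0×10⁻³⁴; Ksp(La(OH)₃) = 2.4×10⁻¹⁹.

Precipitation begins when Q = Ksp.
For La₂(CO₃)₃: [La³⁺] = (Ksp/[CO₃²⁻]^3)^(1/2) = 2.1×10⁻¹⁴ mol L⁻¹
For La(OH)₃: [La³⁺] = (Ksp/[OH⁻]^3) = 1.1×10⁻¹⁵ mol L⁻¹
La(OH)₃ requires the lower [La³⁺], so it precipitates first.

La(OH)₃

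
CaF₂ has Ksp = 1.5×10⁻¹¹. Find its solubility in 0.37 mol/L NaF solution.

CaF₂(s) ⇌ Ca²⁺(aq) + 2 F⁻(aq)
With F⁻ already at 0.37 mol/L and s small, take [F⁻] ≈ 0.37 mol/L and [Ca²⁺] = s.
Ksp = [Ca²⁺][F⁻]^2 = s(0.37)^2
s = 1.5×10⁻¹¹ / (0.37)^2 = 1.1×10⁻¹⁰
s = 1.1×10⁻¹⁰ mol/L

1.1×10⁻¹⁰ M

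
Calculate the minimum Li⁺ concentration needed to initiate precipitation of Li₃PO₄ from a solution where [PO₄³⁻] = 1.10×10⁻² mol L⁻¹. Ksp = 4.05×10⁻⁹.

7.17×10⁻³ M

Precipitation begins when Q = Ksp.
Li₃PO₄(s) ⇌ 3 Li⁺(aq) + PO₄³⁻(aq)
Ksp = [Li⁺]^3[PO₄³⁻] = [Li⁺]^3(1.10×10⁻²)
[Li⁺]^3 = 4.05×10⁻⁹ / (1.10×10⁻²) = 3.68×10⁻⁷
[Li⁺] = 7.17×10⁻³ mol L⁻¹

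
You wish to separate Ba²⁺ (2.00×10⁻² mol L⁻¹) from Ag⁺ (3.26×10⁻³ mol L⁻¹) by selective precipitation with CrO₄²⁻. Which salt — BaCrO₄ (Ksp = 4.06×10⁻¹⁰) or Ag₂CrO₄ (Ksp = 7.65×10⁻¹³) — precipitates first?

Precipitation begins when Q = Ksp.
For BaCrO₄: [CrO₄²⁻] = (Ksp/[Ba²⁺]) = 2.03×10⁻⁸ mol L⁻¹
For Ag₂CrO₄: [CrO₄²⁻] = (Ksp/[Ag⁺]^2) = 7.20×10⁻⁸ mol L⁻¹
The smaller threshold [CrO₄²⁻] is reached first, so BaCrO₄ precipitates first.

BaCrO₄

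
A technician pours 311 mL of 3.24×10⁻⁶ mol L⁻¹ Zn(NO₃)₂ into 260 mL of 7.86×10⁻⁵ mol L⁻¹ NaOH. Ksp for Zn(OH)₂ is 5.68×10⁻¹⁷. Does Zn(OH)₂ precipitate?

Yes

Total volume after mixing = 311 + 260 = 571 mL.
[Zn²⁺] = (3.24×10⁻⁶)(311)/571 = 1.76×10⁻⁶ mol L⁻¹
[OH⁻] = (7.86×10⁻⁵)(260)/571 = 3.58×10⁻⁵ mol L⁻¹
Q = [Zn²⁺][OH⁻]^2 = 2.26×10⁻¹⁵
Because Q > Ksp (2.26×10⁻¹⁵ vs 5.68×10⁻¹⁷), a precipitate of Zn(OH)₂ forms.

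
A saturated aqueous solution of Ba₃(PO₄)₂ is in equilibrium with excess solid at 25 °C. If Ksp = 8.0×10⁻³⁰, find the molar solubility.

5.9×10⁻⁷ M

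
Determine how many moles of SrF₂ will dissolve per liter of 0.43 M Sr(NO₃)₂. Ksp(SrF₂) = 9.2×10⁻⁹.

SrF₂(s) ⇌ Sr²⁺(aq) + 2 F⁻(aq)
Let s be the solubility of SrF₂ here. The common ion gives [Sr²⁺] ≈ 0.43 M, and [F⁻] = 2s.
Ksp = [Sr²⁺][F⁻]^2 = (0.43)(2s)^2
(2s)^2 = 9.2×10⁻⁹ / (0.43) = 2.1×10⁻⁸
s = 7.3×10⁻⁵ M

7.3×10⁻⁵ M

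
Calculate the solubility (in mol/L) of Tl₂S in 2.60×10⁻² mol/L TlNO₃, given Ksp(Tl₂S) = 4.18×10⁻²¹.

Tl₂S(s) ⇌ 2 Tl⁺(aq) + S²⁻(aq)
Let s be the solubility of Tl₂S here. The common ion gives [Tl⁺] ≈ 2.60×10⁻² mol/L, and [S²⁻] = s.
Ksp = [Tl⁺]^2[S²⁻] = (2.60×10⁻²)^2s
s = 4.18×10⁻²¹ / (2.60×10⁻²)^2 = 6.18×10⁻¹⁸
s = 6.18×10⁻¹⁸ mol/L

6.18×10⁻¹⁸ M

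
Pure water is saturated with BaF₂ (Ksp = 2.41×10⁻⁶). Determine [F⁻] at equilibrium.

1.69×10⁻² M

BaF₂(s) ⇌ Ba²⁺(aq) + 2 F⁻(aq)
For each mole of BaF₂ that dissolves per liter, [Ba²⁺] = s and [F⁻] = 2s; let s denote this solubility.
Ksp = [Ba²⁺][F⁻]^2 = s · (2s)^2 = 4s^3 = 2.41×10⁻⁶
s = 8.45×10⁻³ mol L⁻¹
[F⁻] = 2s = 1.69×10⁻² mol L⁻¹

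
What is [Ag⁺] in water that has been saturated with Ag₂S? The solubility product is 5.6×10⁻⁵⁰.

4.8×10⁻¹⁷ M

Ag₂S(s) ⇌ 2 Ag⁺(aq) + S²⁻(aq)
For each mole of Ag₂S that dissolves per liter, [Ag⁺] = 2s and [S²⁻] = s; let s denote this solubility.
Ksp = [Ag⁺]^2[S²⁻] = (2s)^2 · s = 4s^3 = 5.6×10⁻⁵⁰
s = 2.4×10⁻¹⁷ M
[Ag⁺] = 2s = 4.8×10⁻¹⁷ M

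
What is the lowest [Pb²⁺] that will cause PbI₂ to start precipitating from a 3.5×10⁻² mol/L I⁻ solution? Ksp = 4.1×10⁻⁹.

Precipitation begins when Q = Ksp.
PbI₂(s) ⇌ Pb²⁺(aq) + 2 I⁻(aq)
Ksp = [Pb²⁺][I⁻]^2 = [Pb²⁺](3.5×10⁻²)^2
[Pb²⁺] = 4.1×10⁻⁹ / (3.5×10⁻²)^2 = 3.3×10⁻⁶
[Pb²⁺] = 3.3×10⁻⁶ mol/L

3.3×10⁻⁶ M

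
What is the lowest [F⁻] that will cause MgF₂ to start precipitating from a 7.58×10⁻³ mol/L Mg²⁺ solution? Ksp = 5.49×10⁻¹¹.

A salt starts to precipitate once the ion product Q reaches its Ksp.
MgF₂(s) ⇌ Mg²⁺(aq) + 2 F⁻(aq)
Ksp = [Mg²⁺][F⁻]^2 = [F⁻]^2(7.58×10⁻³)
[F⁻]^2 = 5.49×10⁻¹¹ / (7.58×10⁻³) = 7.24×10⁻⁹
[F⁻] = 8.51×10⁻⁵ mol/L

8.51×10⁻⁵ M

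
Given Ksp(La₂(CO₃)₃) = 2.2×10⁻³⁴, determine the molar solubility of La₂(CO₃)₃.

7.3×10⁻⁸ M

La₂(CO₃)₃(s) ⇌ 2 La³⁺(aq) + 3 CO₃²⁻(aq)
With molar solubility s: [La³⁺] = 2s, [CO₃²⁻] = 3s.
Ksp = [La³⁺]^2[CO₃²⁻]^3 = (2s)^2 · (3s)^3 = 108s^5
108s^5 = 2.2×10⁻³⁴  ⇒  s^5 = 2.0×10⁻³⁶
Taking the 5th root, s = 7.3×10⁻⁸ mol L⁻¹.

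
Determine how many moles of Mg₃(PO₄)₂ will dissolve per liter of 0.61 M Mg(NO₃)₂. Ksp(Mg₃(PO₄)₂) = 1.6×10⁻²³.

4.2×10⁻¹² M

Mg₃(PO₄)₂(s) ⇌ 3 Mg²⁺(aq) + 2 PO₄³⁻(aq)
With Mg²⁺ already at 0.61 M and s small, take [Mg²⁺] ≈ 0.61 M and [PO₄³⁻] = 2s.
Ksp = [Mg²⁺]^3[PO₄³⁻]^2 = (0.61)^3(2s)^2
(2s)^2 = 1.6×10⁻²³ / (0.61)^3 = 7.0×10⁻²³
s = 4.2×10⁻¹² M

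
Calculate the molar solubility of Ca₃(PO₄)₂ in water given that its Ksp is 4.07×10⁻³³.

Ca₃(PO₄)₂(s) ⇌ 3 Ca²⁺(aq) + 2 PO₄³⁻(aq)
If s mol/L of Ca₃(PO₄)₂ dissolves, [Ca²⁺] = 3s and [PO₄³⁻] = 2s.
Ksp = [Ca²⁺]^3[PO₄³⁻]^2 = (3s)^3 · (2s)^2 = 108s^5
108s^5 = 4.07×10⁻³³  ⇒  s^5 = 3.77×10⁻³⁵
Taking the 5th root, s = 1.30×10⁻⁷ M.

1.30×10⁻⁷ M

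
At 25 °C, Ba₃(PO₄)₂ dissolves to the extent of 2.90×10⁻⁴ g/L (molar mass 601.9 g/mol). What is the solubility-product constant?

Ksp = 2.80×10⁻³⁰

s = (2.90×10⁻⁴ g L⁻¹)/(601.9 g mol⁻¹) = 4.8181×10⁻⁷ M
Ba₃(PO₄)₂(s) ⇌ 3 Ba²⁺(aq) + 2 PO₄³⁻(aq)
Call the molar solubility s, so that [Ba²⁺] = 3s and [PO₄³⁻] = 2s.
Ksp = [Ba²⁺]^3[PO₄³⁻]^2 = (3s)^3 · (2s)^2 = 108s^5
Ksp = 108 × (4.8181×10⁻⁷)^5 = 2.80×10⁻³⁰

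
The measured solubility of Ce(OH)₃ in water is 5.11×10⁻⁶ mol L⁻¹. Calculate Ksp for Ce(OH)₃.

Ce(OH)₃(s) ⇌ Ce³⁺(aq) + 3 OH⁻(aq)
With molar solubility s: [Ce³⁺] = s, [OH⁻] = 3s.
Ksp = [Ce³⁺][OH⁻]^3 = s · (3s)^3 = 27s^4
Ksp = 27 × (5.11×10⁻⁶)^4 = 1.84×10⁻²⁰

Ksp = 1.84×10⁻²⁰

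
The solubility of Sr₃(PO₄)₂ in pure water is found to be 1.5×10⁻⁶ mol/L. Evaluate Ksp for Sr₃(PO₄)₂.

Sr₃(PO₄)₂(s) ⇌ 3 Sr²⁺(aq) + 2 PO₄³⁻(aq)
If s mol/L of Sr₃(PO₄)₂ dissolves, [Sr²⁺] = 3s and [PO₄³⁻] = 2s.
Ksp = [Sr²⁺]^3[PO₄³⁻]^2 = (3s)^3 · (2s)^2 = 108s^5
Ksp = 108 × (1.5×10⁻⁶)^5 = 8.2×10⁻²⁸

Ksp = 8.2×10⁻²⁸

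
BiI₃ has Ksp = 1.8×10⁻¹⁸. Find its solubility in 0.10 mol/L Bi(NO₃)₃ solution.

8.7×10⁻⁷ M

BiI₃(s) ⇌ Bi³⁺(aq) + 3 I⁻(aq)
With Bi³⁺ already at 0.10 mol/L and s small, take [Bi³⁺] ≈ 0.10 mol/L and [I⁻] = 3s.
Ksp = [Bi³⁺][I⁻]^3 = (0.10)(3s)^3
(3s)^3 = 1.8×10⁻¹⁸ / (0.10) = 1.8×10⁻¹⁷
s = 8.7×10⁻⁷ mol/L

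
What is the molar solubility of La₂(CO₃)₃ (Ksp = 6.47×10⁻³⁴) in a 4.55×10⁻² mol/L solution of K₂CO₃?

1.31×10⁻¹⁵ M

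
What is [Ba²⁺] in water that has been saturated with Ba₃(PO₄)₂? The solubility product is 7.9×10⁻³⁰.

1.8×10⁻⁶ M

Ba₃(PO₄)₂(s) ⇌ 3 Ba²⁺(aq) + 2 PO₄³⁻(aq)
With molar solubility s: [Ba²⁺] = 3s, [PO₄³⁻] = 2s.
Ksp = [Ba²⁺]^3[PO₄³⁻]^2 = (3s)^3 · (2s)^2 = 108s^5 = 7.9×10⁻³⁰
s = 5.9×10⁻⁷ mol L⁻¹
[Ba²⁺] = 3s = 1.8×10⁻⁶ mol L⁻¹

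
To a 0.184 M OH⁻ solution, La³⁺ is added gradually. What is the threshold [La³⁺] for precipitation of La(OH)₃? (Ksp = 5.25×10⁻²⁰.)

Precipitation begins when Q = Ksp.
La(OH)₃(s) ⇌ La³⁺(aq) + 3 OH⁻(aq)
Ksp = [La³⁺][OH⁻]^3 = [La³⁺](0.184)^3
[La³⁺] = 5.25×10⁻²⁰ / (0.184)^3 = 8.43×10⁻¹⁸
[La³⁺] = 8.43×10⁻¹⁸ M

8.43×10⁻¹⁸ M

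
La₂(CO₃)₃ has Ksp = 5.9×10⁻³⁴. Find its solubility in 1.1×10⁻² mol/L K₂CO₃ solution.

1.1×10⁻¹⁴ M

La₂(CO₃)₃(s) ⇌ 2 La³⁺(aq) + 3 CO₃²⁻(aq)
Let s be the solubility of La₂(CO₃)₃ here. The common ion gives [CO₃²⁻] ≈ 1.1×10⁻² mol/L, and [La³⁺] = 2s.
Ksp = [La³⁺]^2[CO₃²⁻]^3 = (2s)^2(1.1×10⁻²)^3
(2s)^2 = 5.9×10⁻³⁴ / (1.1×10⁻²)^3 = 4.4×10⁻²⁸
s = 1.1×10⁻¹⁴ mol/L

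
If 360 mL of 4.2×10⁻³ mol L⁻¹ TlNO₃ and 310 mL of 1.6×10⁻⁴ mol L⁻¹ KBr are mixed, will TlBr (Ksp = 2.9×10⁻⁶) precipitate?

After mixing, V = 360 mL + 310 mL = 670 mL.
[Tl⁺] = (4.2×10⁻³)(360)/670 = 2.3×10⁻³ mol L⁻¹
[Br⁻] = (1.6×10⁻⁴)(310)/670 = 7.4×10⁻⁵ mol L⁻¹
Q = [Tl⁺][Br⁻] = 1.7×10⁻⁷
Q = 1.7×10⁻⁷ < Ksp = 2.9×10⁻⁶, so the solution is unsaturated and no precipitate forms.

No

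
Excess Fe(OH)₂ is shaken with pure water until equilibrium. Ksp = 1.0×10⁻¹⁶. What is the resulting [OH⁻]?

Fe(OH)₂(s) ⇌ Fe²⁺(aq) + 2 OH⁻(aq)
For each mole of Fe(OH)₂ that dissolves per liter, [Fe²⁺] = s and [OH⁻] = 2s; let s denote this solubility.
Ksp = [Fe²⁺][OH⁻]^2 = s · (2s)^2 = 4s^3 = 1.0×10⁻¹⁶
s = 2.9×10⁻⁶ M
[OH⁻] = 2s = 5.8×10⁻⁶ M

5.8×10⁻⁶ M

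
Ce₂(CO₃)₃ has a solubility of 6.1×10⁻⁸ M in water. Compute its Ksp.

Ce₂(CO₃)₃(s) ⇌ 2 Ce³⁺(aq) + 3 CO₃²⁻(aq)
With molar solubility s: [Ce³⁺] = 2s, [CO₃²⁻] = 3s.
Ksp = [Ce³⁺]^2[CO₃²⁻]^3 = (2s)^2 · (3s)^3 = 108s^5
Ksp = 108 × (6.1×10⁻⁸)^5 = 9.1×10⁻³⁵

Ksp = 9.1×10⁻³⁵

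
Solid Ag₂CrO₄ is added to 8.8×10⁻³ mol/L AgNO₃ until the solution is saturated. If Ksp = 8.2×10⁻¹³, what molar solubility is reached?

Ag₂CrO₄(s) ⇌ 2 Ag⁺(aq) + CrO₄²⁻(aq)
With Ag⁺ already at 8.8×10⁻³ mol/L and s small, take [Ag⁺] ≈ 8.8×10⁻³ mol/L and [CrO₄²⁻] = s.
Ksp = [Ag⁺]^2[CrO₄²⁻] = (8.8×10⁻³)^2s
s = 8.2×10⁻¹³ / (8.8×10⁻³)^2 = 1.1×10⁻⁸
s = 1.1×10⁻⁸ mol/L

1.1×10⁻⁸ M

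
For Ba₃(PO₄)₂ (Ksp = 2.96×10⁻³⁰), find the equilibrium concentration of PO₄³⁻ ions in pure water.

Ba₃(PO₄)₂(s) ⇌ 3 Ba²⁺(aq) + 2 PO₄³⁻(aq)
For each mole of Ba₃(PO₄)₂ that dissolves per liter, [Ba²⁺] = 3s and [PO₄³⁻] = 2s; let s denote this solubility.
Ksp = [Ba²⁺]^3[PO₄³⁻]^2 = (3s)^3 · (2s)^2 = 108s^5 = 2.96×10⁻³⁰
s = 4.87×10⁻⁷ mol L⁻¹
[PO₄³⁻] = 2s = 9.74×10⁻⁷ mol L⁻¹

9.74×10⁻⁷ M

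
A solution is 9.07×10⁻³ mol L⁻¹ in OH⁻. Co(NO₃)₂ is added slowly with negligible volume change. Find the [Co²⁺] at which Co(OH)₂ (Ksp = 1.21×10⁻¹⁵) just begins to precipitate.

1.47×10⁻¹¹ M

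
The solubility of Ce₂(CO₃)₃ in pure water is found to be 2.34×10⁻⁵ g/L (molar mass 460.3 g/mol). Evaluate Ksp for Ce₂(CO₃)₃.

Molar solubility s = (2.34×10⁻⁵ g/L) / (460.3 g/mol) = 5.0836×10⁻⁸ mol/L
Ce₂(CO₃)₃(s) ⇌ 2 Ce³⁺(aq) + 3 CO₃²⁻(aq)
Call the molar solubility s, so that [Ce³⁺] = 2s and [CO₃²⁻] = 3s.
Ksp = [Ce³⁺]^2[CO₃²⁻]^3 = (2s)^2 · (3s)^3 = 108s^5
Ksp = 108 × (5.0836×10⁻⁸)^5 = 3.67×10⁻³⁵

Ksp = 3.67×10⁻³⁵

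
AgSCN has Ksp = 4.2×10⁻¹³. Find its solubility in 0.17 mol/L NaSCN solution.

AgSCN(s) ⇌ Ag⁺(aq) + SCN⁻(aq)
With SCN⁻ already at 0.17 mol/L and s small, take [SCN⁻] ≈ 0.17 mol/L and [Ag⁺] = s.
Ksp = [Ag⁺][SCN⁻] = s(0.17)
s = 4.2×10⁻¹³ / (0.17) = 2.5×10⁻¹²
s = 2.5×10⁻¹² mol/L

2.5×10⁻¹² M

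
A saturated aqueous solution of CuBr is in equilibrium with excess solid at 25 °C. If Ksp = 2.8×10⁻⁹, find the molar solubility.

5.3×10⁻⁵ M

CuBr(s) ⇌ Cu⁺(aq) + Br⁻(aq)
Let s be the molar solubility. Then [Cu⁺] = s and [Br⁻] = s.
Ksp = [Cu⁺][Br⁻] = s · s = s^2
s^2 = 2.8×10⁻⁹
s = 5.3×10⁻⁵ mol/L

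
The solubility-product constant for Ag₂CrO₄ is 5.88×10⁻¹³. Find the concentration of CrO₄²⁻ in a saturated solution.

5.28×10⁻⁵ M

Ag₂CrO₄(s) ⇌ 2 Ag⁺(aq) + CrO₄²⁻(aq)
If s mol/L of Ag₂CrO₄ dissolves, [Ag⁺] = 2s and [CrO₄²⁻] = s.
Ksp = [Ag⁺]^2[CrO₄²⁻] = (2s)^2 · s = 4s^3 = 5.88×10⁻¹³
s = 5.28×10⁻⁵ mol L⁻¹
[CrO₄²⁻] = s = 5.28×10⁻⁵ mol L⁻¹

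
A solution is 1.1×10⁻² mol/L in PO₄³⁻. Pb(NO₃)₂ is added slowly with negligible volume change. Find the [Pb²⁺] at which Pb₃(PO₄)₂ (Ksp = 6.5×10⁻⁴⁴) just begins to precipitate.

8.1×10⁻¹⁴ M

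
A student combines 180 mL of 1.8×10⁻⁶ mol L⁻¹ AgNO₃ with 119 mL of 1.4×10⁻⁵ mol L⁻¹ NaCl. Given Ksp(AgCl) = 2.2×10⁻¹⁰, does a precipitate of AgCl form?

The combined volume is 299 mL.
[Ag⁺] = (1.8×10⁻⁶)(180)/299 = 1.1×10⁻⁶ mol L⁻¹
[Cl⁻] = (1.4×10⁻⁵)(119)/299 = 5.6×10⁻⁶ mol L⁻¹
Q = [Ag⁺][Cl⁻] = 6.0×10⁻¹²
Since Q (6.0×10⁻¹²) is less than Ksp (2.2×10⁻¹⁰), no AgCl precipitates.

No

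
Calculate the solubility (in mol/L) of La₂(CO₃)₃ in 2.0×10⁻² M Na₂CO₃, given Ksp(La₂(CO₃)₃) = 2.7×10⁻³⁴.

2.9×10⁻¹⁵ M

La₂(CO₃)₃(s) ⇌ 2 La³⁺(aq) + 3 CO₃²⁻(aq)
The solution already contains CO₃²⁻ at 2.0×10⁻² M. Let s be the molar solubility of La₂(CO₃)₃.
[CO₃²⁻] ≈ 2.0×10⁻² M (common ion dominates); [La³⁺] = 2s.
Ksp = [La³⁺]^2[CO₃²⁻]^3 = (2s)^2(2.0×10⁻²)^3
(2s)^2 = 2.7×10⁻³⁴ / (2.0×10⁻²)^3 = 3.4×10⁻²⁹
s = 2.9×10⁻¹⁵ M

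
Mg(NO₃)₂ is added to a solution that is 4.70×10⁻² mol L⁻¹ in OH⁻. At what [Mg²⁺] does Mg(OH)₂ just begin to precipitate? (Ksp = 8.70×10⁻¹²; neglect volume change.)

3.94×10⁻⁹ M

Each salt precipitates once Q = Ksp for that salt.
Mg(OH)₂(s) ⇌ Mg²⁺(aq) + 2 OH⁻(aq)
Ksp = [Mg²⁺][OH⁻]^2 = [Mg²⁺](4.70×10⁻²)^2
[Mg²⁺] = 8.70×10⁻¹² / (4.70×10⁻²)^2 = 3.94×10⁻⁹
[Mg²⁺] = 3.94×10⁻⁹ mol L⁻¹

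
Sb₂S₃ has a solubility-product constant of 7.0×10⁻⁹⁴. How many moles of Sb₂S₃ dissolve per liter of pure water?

9.2×10⁻²⁰ M

Sb₂S₃(s) ⇌ 2 Sb³⁺(aq) + 3 S²⁻(aq)
If s mol/L of Sb₂S₃ dissolves, [Sb³⁺] = 2s and [S²⁻] = 3s.
Ksp = [Sb³⁺]^2[S²⁻]^3 = (2s)^2 · (3s)^3 = 108s^5
108s^5 = 7.0×10⁻⁹⁴  ⇒  s^5 = 6.5×10⁻⁹⁶
Taking the 5th root, s = 9.2×10⁻²⁰ mol L⁻¹.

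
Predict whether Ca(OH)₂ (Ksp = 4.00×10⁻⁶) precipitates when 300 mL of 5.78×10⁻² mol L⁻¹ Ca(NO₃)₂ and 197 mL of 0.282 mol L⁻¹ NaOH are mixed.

Yes

Total volume after mixing = 300 + 197 = 497 mL.
[Ca²⁺] = (5.78×10⁻²)(300)/497 = 3.49×10⁻² mol L⁻¹
[OH⁻] = (0.282)(197)/497 = 0.112 mol L⁻¹
Q = [Ca²⁺][OH⁻]^2 = 4.36×10⁻⁴
Because Q > Ksp (4.36×10⁻⁴ vs 4.00×10⁻⁶), a precipitate of Ca(OH)₂ forms.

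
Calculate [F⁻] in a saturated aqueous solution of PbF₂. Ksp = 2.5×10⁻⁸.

3.7×10⁻³ M

PbF₂(s) ⇌ Pb²⁺(aq) + 2 F⁻(aq)
Let s be the molar solubility. Then [Pb²⁺] = s and [F⁻] = 2s.
Ksp = [Pb²⁺][F⁻]^2 = s · (2s)^2 = 4s^3 = 2.5×10⁻⁸
s = 1.8×10⁻³ mol L⁻¹
[F⁻] = 2s = 3.7×10⁻³ mol L⁻¹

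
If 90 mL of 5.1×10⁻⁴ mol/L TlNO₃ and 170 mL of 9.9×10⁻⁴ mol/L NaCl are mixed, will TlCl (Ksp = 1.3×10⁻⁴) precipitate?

Total volume after mixing = 90 + 170 = 260 mL.
[Tl⁺] = (5.1×10⁻⁴)(90)/260 = 1.8×10⁻⁴ mol/L
[Cl⁻] = (9.9×10⁻⁴)(170)/260 = 6.5×10⁻⁴ mol/L
Q = [Tl⁺][Cl⁻] = 1.1×10⁻⁷
Q = 1.1×10⁻⁷ < Ksp = 1.3×10⁻⁴, so the solution is unsaturated and no precipitate forms.

No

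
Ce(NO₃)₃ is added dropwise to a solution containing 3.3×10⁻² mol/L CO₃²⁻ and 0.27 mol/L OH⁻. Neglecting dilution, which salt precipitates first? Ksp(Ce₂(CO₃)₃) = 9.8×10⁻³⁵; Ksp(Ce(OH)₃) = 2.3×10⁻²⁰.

Each salt precipitates once Q = Ksp for that salt.
For Ce₂(CO₃)₃: [Ce³⁺] = (Ksp/[CO₃²⁻]^3)^(1/2) = 1.7×10⁻¹⁵ mol/L
For Ce(OH)₃: [Ce³⁺] = (Ksp/[OH⁻]^3) = 1.2×10⁻¹⁸ mol/L
The smaller threshold [Ce³⁺] is reached first, so Ce(OH)₃ precipitates first.

Ce(OH)₃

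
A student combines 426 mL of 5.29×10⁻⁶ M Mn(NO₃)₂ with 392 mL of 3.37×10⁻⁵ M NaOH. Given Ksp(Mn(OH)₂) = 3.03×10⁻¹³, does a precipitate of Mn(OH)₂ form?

Total volume after mixing = 426 + 392 = 818 mL.
[Mn²⁺] = (5.29×10⁻⁶)(426)/818 = 2.75×10⁻⁶ M
[OH⁻] = (3.37×10⁻⁵)(392)/818 = 1.61×10⁻⁵ M
Q = [Mn²⁺][OH⁻]^2 = 7.19×10⁻¹⁶
Q = 7.19×10⁻¹⁶ < Ksp = 3.03×10⁻¹³, so the solution is unsaturated and no precipitate forms.

No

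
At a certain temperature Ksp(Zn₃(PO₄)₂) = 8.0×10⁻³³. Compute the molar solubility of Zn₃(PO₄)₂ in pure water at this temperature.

1.5×10⁻⁷ M

Zn₃(PO₄)₂(s) ⇌ 3 Zn²⁺(aq) + 2 PO₄³⁻(aq)
If s mol/L of Zn₃(PO₄)₂ dissolves, [Zn²⁺] = 3s and [PO₄³⁻] = 2s.
Ksp = [Zn²⁺]^3[PO₄³⁻]^2 = (3s)^3 · (2s)^2 = 108s^5
108s^5 = 8.0×10⁻³³  ⇒  s^5 = 7.4×10⁻³⁵
Taking the 5th root, s = 1.5×10⁻⁷ M.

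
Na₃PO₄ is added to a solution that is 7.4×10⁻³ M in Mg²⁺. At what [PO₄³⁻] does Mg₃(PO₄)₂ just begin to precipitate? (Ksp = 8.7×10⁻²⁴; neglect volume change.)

4.6×10⁻⁹ M

Each salt precipitates once Q = Ksp for that salt.
Mg₃(PO₄)₂(s) ⇌ 3 Mg²⁺(aq) + 2 PO₄³⁻(aq)
Ksp = [Mg²⁺]^3[PO₄³⁻]^2 = [PO₄³⁻]^2(7.4×10⁻³)^3
[PO₄³⁻]^2 = 8.7×10⁻²⁴ / (7.4×10⁻³)^3 = 2.1×10⁻¹⁷
[PO₄³⁻] = 4.6×10⁻⁹ M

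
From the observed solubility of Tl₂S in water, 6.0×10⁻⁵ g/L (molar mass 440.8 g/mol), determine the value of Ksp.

Ksp = 1.0×10⁻²⁰

s = (6.0×10⁻⁵ g L⁻¹)/(440.8 g mol⁻¹) = 1.361×10⁻⁷ M
Tl₂S(s) ⇌ 2 Tl⁺(aq) + S²⁻(aq)
Let s be the molar solubility. Then [Tl⁺] = 2s and [S²⁻] = s.
Ksp = [Tl⁺]^2[S²⁻] = (2s)^2 · s = 4s^3
Ksp = 4 × (1.361×10⁻⁷)^3 = 1.0×10⁻²⁰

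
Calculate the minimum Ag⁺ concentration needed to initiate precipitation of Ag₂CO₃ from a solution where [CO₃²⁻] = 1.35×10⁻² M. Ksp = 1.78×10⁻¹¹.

Each salt precipitates once Q = Ksp for that salt.
Ag₂CO₃(s) ⇌ 2 Ag⁺(aq) + CO₃²⁻(aq)
Ksp = [Ag⁺]^2[CO₃²⁻] = [Ag⁺]^2(1.35×10⁻²)
[Ag⁺]^2 = 1.78×10⁻¹¹ / (1.35×10⁻²) = 1.32×10⁻⁹
[Ag⁺] = 3.63×10⁻⁵ M

3.63×10⁻⁵ M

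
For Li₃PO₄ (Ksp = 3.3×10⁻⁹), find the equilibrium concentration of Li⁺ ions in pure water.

Li₃PO₄(s) ⇌ 3 Li⁺(aq) + PO₄³⁻(aq)
Let s be the molar solubility. Then [Li⁺] = 3s and [PO₄³⁻] = s.
Ksp = [Li⁺]^3[PO₄³⁻] = (3s)^3 · s = 27s^4 = 3.3×10⁻⁹
s = 3.3×10⁻³ mol L⁻¹
[Li⁺] = 3s = 1.0×10⁻² mol L⁻¹

1.0×10⁻² M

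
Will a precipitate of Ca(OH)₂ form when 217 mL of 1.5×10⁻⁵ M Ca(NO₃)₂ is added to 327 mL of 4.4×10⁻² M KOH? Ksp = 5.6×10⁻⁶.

The combined volume is 544 mL.
[Ca²⁺] = (1.5×10⁻⁵)(217)/544 = 6.0×10⁻⁶ M
[OH⁻] = (4.4×10⁻²)(327)/544 = 2.6×10⁻² M
Q = [Ca²⁺][OH⁻]^2 = 4.2×10⁻⁹
Q = 4.2×10⁻⁹ < Ksp = 5.6×10⁻⁶, so the solution is unsaturated and no precipitate forms.

No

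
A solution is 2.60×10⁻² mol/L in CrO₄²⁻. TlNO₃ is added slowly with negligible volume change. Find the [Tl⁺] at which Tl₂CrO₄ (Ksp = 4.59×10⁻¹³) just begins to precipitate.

4.20×10⁻⁶ M

A salt starts to precipitate once the ion product Q reaches its Ksp.
Tl₂CrO₄(s) ⇌ 2 Tl⁺(aq) + CrO₄²⁻(aq)
Ksp = [Tl⁺]^2[CrO₄²⁻] = [Tl⁺]^2(2.60×10⁻²)
[Tl⁺]^2 = 4.59×10⁻¹³ / (2.60×10⁻²) = 1.77×10⁻¹¹
[Tl⁺] = 4.20×10⁻⁶ mol/L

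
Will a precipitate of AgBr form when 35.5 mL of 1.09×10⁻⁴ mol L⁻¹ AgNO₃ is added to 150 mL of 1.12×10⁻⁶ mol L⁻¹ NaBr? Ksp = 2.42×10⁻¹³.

The combined volume is 185.5 mL.
[Ag⁺] = (1.09×10⁻⁴)(35.5)/185.5 = 2.09×10⁻⁵ mol L⁻¹
[Br⁻] = (1.12×10⁻⁶)(150)/185.5 = 9.06×10⁻⁷ mol L⁻¹
Q = [Ag⁺][Br⁻] = 1.89×10⁻¹¹
Q = 1.89×10⁻¹¹ > Ksp = 2.42×10⁻¹³, so the solution is supersaturated and AgBr precipitates.

Yes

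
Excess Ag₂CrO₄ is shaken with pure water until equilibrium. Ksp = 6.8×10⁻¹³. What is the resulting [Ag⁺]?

1.1×10⁻⁴ M

Ag₂CrO₄(s) ⇌ 2 Ag⁺(aq) + CrO₄²⁻(aq)
With molar solubility s: [Ag⁺] = 2s, [CrO₄²⁻] = s.
Ksp = [Ag⁺]^2[CrO₄²⁻] = (2s)^2 · s = 4s^3 = 6.8×10⁻¹³
s = 5.5×10⁻⁵ mol L⁻¹
[Ag⁺] = 2s = 1.1×10⁻⁴ mol L⁻¹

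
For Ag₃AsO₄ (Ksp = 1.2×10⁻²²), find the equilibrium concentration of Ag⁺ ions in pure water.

Ag₃AsO₄(s) ⇌ 3 Ag⁺(aq) + AsO₄³⁻(aq)
For each mole of Ag₃AsO₄ that dissolves per liter, [Ag⁺] = 3s and [AsO₄³⁻] = s; let s denote this solubility.
Ksp = [Ag⁺]^3[AsO₄³⁻] = (3s)^3 · s = 27s^4 = 1.2×10⁻²²
s = 1.5×10⁻⁶ M
[Ag⁺] = 3s = 4.4×10⁻⁶ M

4.4×10⁻⁶ M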